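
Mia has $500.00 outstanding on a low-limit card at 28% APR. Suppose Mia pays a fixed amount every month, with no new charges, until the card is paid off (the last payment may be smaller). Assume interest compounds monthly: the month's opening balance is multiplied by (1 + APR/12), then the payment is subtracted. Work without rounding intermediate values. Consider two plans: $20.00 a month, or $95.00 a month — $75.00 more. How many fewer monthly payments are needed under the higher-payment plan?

32 fewer payments

Monthly rate r = 28%/12 = 2.33333% = 0.0233333.
At $20.00/mo: n = ⌈−ln(1 − rB₀/P)/ln(1+r)⌉ = 38 payments (last $19.13); total interest = total paid − $500.00 = $259.13.
At $95.00/mo: 6 payments (last $64.91); total interest $39.91.
Payments saved = 38 − 6 = 32.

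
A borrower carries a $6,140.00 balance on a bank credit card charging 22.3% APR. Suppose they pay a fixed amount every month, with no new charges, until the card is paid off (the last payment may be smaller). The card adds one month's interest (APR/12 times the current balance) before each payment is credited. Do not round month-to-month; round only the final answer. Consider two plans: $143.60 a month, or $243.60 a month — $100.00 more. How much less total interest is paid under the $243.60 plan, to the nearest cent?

Monthly rate r = 22.3%/12 = 1.85833% = 0.0185833.
At $143.60/mo: n = ⌈−ln(1 − rB₀/P)/ln(1+r)⌉ = 86 payments (last $137.41); total interest = total paid − $6,140.00 = $6,203.41.
At $243.60/mo: 35 payments (last $77.55); total interest $2,219.95.
Interest saved = $6,203.41 − $2,219.95 = $3,983.46.

$3,983.46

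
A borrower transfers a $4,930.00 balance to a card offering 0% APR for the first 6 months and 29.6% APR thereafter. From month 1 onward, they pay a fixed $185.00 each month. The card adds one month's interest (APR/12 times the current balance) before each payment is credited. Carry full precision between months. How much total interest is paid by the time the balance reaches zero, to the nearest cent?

$1,585.91

Promo months 1–6 at r₀ = 0%/12 = 0; months 7+ at r₁ = 29.6%/12 = 0.0246667.
After month 6 (no interest yet): B = $4,930.00 − 6·$185.00 = $3,820.00.
Then at r₁ with $185.00/mo: n₂ = −ln(1 − r₁·B/P)/ln(1+r₁) ≈ 29.22 → 30 more payments.
Total paid = 35·$185.00 + $40.91 = $6,515.91; interest = $6,515.91 − $4,930.00 = $1,585.91.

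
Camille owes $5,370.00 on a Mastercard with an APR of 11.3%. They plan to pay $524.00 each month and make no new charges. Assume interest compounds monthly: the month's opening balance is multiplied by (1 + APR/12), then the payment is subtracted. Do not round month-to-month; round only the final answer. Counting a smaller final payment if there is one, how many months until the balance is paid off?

Monthly rate r = 11.3%/12 = 0.941667% = 0.00941667.
Recurrence: B ← B·(1+r) − $524.00.
Month 1: interest $50.57; balance after payment $4,896.57.
Month 2: interest $46.11; balance after payment $4,418.68.
Closed form: n = −ln(1 − rB₀/P)/ln(1+r) = −ln(0.9035)/ln(1.00942) ≈ 10.828, so the balance reaches zero during payment 11.

11 payments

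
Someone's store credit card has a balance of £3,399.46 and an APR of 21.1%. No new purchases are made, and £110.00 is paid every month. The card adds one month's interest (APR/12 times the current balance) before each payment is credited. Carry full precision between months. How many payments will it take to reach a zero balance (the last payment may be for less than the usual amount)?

Monthly rate r = 21.1%/12 = 1.75833% = 0.0175833.
Recurrence: B ← B·(1+r) − £110.00.
Month 1: interest £59.77; balance after payment £3,349.23.
Month 2: interest £58.89; balance after payment £3,298.12.
Closed form: n = −ln(1 − rB₀/P)/ln(1+r) = −ln(0.4566)/ln(1.01758) ≈ 44.975, so the balance reaches zero during payment 45.

45 payments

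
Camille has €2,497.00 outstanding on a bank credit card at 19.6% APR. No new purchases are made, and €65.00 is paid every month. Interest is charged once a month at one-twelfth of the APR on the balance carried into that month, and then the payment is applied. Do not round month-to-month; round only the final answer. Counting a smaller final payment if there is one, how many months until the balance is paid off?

61 months

Monthly rate r = 19.6%/12 = 1.63333% = 0.0163333.
Recurrence: B ← B·(1+r) − €65.00.
Month 1: interest €40.78; balance after payment €2,472.78.
Month 2: interest €40.39; balance after payment €2,448.17.
Closed form: n = −ln(1 − rB₀/P)/ln(1+r) = −ln(0.37255)/ln(1.01633) ≈ 60.945, so the balance reaches zero during payment 61.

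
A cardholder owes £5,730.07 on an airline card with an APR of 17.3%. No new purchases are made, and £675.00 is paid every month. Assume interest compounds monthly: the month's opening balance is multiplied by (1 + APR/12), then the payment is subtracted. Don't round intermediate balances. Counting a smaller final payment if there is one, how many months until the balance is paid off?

10 months

Monthly rate r = 17.3%/12 = 1.44167% = 0.0144167.
Recurrence: B ← B·(1+r) − £675.00.
Month 1: interest £82.61; balance after payment £5,137.68.
Month 2: interest £74.07; balance after payment £4,536.75.
Closed form: n = −ln(1 − rB₀/P)/ln(1+r) = −ln(0.87762)/ln(1.01442) ≈ 9.120, so the balance reaches zero during payment 10.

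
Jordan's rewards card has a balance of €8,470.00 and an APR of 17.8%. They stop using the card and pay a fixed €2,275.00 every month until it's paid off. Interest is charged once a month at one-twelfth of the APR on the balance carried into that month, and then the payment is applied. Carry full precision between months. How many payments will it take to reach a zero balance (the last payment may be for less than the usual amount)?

Monthly rate r = 17.8%/12 = 1.48333% = 0.0148333.
Recurrence: B ← B·(1+r) − €2,275.00.
Month 1: interest €125.64; balance after payment €6,320.64.
Month 2: interest €93.76; balance after payment €4,139.39.
Month 3: interest €61.40; balance after payment €1,925.80.
Month 4: interest €28.57; balance after payment €0.00.

4 payments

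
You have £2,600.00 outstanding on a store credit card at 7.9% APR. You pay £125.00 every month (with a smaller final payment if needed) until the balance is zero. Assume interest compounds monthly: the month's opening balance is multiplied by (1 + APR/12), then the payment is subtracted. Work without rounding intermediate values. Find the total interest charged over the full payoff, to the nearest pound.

£205

Monthly rate r = 7.9%/12 = 0.658333% = 0.00658333.
Payoff takes n = ⌈−ln(1 − rB₀/P)/ln(1+r)⌉ = ⌈22.443⌉ = 23 payments; the last is £55.43.
Total paid = 22·£125.00 + £55.43 = £2,805.43.
Total interest = total paid − principal = £2,805.43 − £2,600.00 = £205.43.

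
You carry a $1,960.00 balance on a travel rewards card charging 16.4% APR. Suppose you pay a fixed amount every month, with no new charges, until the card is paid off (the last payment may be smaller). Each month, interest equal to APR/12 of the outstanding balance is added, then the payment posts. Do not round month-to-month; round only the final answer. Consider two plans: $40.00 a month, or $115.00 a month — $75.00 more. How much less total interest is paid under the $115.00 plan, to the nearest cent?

Monthly rate r = 16.4%/12 = 1.36667% = 0.0136667.
At $40.00/mo: n = ⌈−ln(1 − rB₀/P)/ln(1+r)⌉ = 82 payments (last $24.08); total interest = total paid − $1,960.00 = $1,304.08.
At $115.00/mo: 20 payments (last $61.75); total interest $286.75.
Interest saved = $1,304.08 − $286.75 = $1,017.33.

$1,017.33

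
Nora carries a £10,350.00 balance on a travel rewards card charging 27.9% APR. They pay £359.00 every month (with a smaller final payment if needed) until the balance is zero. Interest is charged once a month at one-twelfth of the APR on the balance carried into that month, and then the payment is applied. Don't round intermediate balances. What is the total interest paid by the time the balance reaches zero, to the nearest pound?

Monthly rate r = 27.9%/12 = 2.325% = 0.02325.
Payoff takes n = ⌈−ln(1 − rB₀/P)/ln(1+r)⌉ = ⌈48.276⌉ = 49 payments; the last is £99.95.
Total paid = 48·£359.00 + £99.95 = £17,331.95.
Total interest = total paid − principal = £17,331.95 − £10,350.00 = £6,981.95.

£6,982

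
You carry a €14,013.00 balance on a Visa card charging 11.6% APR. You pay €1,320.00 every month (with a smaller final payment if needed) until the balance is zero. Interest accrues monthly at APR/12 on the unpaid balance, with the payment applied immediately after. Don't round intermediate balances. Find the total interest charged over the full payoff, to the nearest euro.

Monthly rate r = 11.6%/12 = 0.966667% = 0.00966667.
Payoff takes n = ⌈−ln(1 − rB₀/P)/ln(1+r)⌉ = ⌈11.255⌉ = 12 payments; the last is €337.88.
Total paid = 11·€1,320.00 + €337.88 = €14,857.88.
Total interest = total paid − principal = €14,857.88 − €14,013.00 = €844.88.

€845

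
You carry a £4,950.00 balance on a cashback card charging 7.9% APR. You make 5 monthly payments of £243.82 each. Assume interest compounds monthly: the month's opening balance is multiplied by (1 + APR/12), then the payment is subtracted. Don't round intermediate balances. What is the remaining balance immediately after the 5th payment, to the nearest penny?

Monthly rate r = 7.9%/12 = 0.658333% = 0.00658333.
Each month: B ← B·(1+r) − £243.82.
Month 1: interest £32.59; balance after payment £4,738.77.
Month 2: interest £31.20; balance after payment £4,526.14.
Month 3: interest £29.80; balance after payment £4,312.12.
Month 4: interest £28.39; balance after payment £4,096.69.
Month 5: interest £26.97; balance after payment £3,879.84.

£3,879.84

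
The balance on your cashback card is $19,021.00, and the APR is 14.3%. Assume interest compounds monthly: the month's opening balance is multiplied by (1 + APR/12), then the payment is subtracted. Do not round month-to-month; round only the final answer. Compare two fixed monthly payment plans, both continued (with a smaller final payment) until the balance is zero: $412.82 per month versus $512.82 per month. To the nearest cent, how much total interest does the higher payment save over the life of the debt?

$2,499.33

Monthly rate r = 14.3%/12 = 1.19167% = 0.0119167.
At $412.82/mo: n = ⌈−ln(1 − rB₀/P)/ln(1+r)⌉ = 68 payments (last $96.11); total interest = total paid − $19,021.00 = $8,734.05.
At $512.82/mo: 50 payments (last $127.54); total interest $6,234.72.
Interest saved = $8,734.05 − $6,234.72 = $2,499.33.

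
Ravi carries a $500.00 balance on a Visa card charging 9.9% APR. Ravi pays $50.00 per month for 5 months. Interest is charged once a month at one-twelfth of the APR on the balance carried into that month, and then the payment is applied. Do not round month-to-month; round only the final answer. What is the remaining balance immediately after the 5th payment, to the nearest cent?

$266.81

Monthly rate r = 9.9%/12 = 0.825% = 0.00825.
Each month: B ← B·(1+r) − $50.00.
Month 1: interest $4.12; balance after payment $454.12.
Month 2: interest $3.75; balance after payment $407.87.
Month 3: interest $3.36; balance after payment $361.24.
Month 4: interest $2.98; balance after payment $314.22.
Month 5: interest $2.59; balance after payment $266.81.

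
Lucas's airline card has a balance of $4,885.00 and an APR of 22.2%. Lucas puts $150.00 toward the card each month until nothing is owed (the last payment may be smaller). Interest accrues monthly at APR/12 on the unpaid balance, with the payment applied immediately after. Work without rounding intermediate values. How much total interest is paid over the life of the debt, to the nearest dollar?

$2,664

Monthly rate r = 22.2%/12 = 1.85% = 0.0185.
Payoff takes n = ⌈−ln(1 − rB₀/P)/ln(1+r)⌉ = ⌈50.326⌉ = 51 payments; the last is $49.16.
Total paid = 50·$150.00 + $49.16 = $7,549.16.
Total interest = total paid − principal = $7,549.16 − $4,885.00 = $2,664.16.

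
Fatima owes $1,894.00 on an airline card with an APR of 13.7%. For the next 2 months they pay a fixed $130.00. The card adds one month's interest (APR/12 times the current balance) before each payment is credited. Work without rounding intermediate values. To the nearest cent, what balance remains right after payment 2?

Monthly rate r = 13.7%/12 = 1.14167% = 0.0114167.
Each month: B ← B·(1+r) − $130.00.
Month 1: interest $21.62; balance after payment $1,785.62.
Month 2: interest $20.39; balance after payment $1,676.01.

$1,676.01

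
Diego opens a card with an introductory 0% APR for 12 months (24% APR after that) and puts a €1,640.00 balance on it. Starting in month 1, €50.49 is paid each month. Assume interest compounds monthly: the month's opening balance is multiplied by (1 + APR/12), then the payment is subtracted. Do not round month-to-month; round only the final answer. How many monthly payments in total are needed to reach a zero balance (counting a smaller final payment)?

Promo months 1–12 at r₀ = 0%/12 = 0; months 13+ at r₁ = 24%/12 = 0.02.
After month 12 (no interest yet): B = €1,640.00 − 12·€50.49 = €1,034.12.
Then at r₁ with €50.49/mo: n₂ = −ln(1 − r₁·B/P)/ln(1+r₁) ≈ 26.61 → 27 more payments.

39 months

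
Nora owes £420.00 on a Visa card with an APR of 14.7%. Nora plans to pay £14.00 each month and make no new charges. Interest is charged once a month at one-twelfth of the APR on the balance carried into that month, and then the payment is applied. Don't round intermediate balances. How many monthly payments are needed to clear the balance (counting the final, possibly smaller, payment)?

38 months

Monthly rate r = 14.7%/12 = 1.225% = 0.01225.
Recurrence: B ← B·(1+r) − £14.00.
Month 1: interest £5.14; balance after payment £411.14.
Month 2: interest £5.04; balance after payment £402.18.
Closed form: n = −ln(1 − rB₀/P)/ln(1+r) = −ln(0.6325)/ln(1.01225) ≈ 37.622, so the balance reaches zero during payment 38.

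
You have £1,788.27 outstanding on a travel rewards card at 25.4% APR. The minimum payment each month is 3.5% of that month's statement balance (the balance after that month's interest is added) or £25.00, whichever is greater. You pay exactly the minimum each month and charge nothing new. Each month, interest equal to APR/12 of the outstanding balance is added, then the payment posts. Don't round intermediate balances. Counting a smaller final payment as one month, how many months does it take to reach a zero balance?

107 months

Monthly rate r = 25.4%/12 = 2.11667% = 0.0211667.
While 3.5% of the post-interest balance exceeds £25.00, each month B ← (B·(1+r))·(1 − 0.035), i.e. B shrinks by the factor (1+r)·0.965 = 0.98543.
This holds for months 1–64. Entering month 65 the balance is £698.82; 3.5% of the post-interest balance is now below £25.00, so the flat £25.00 minimum applies from here.
From month 65 a fixed £25.00 at rate r clears £698.82 in 43 more payments. Total: 64 + 43 = 107 months.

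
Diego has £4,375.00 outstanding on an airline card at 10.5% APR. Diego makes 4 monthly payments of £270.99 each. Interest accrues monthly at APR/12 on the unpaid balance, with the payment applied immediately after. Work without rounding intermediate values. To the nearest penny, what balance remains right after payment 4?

£3,431.88

Monthly rate r = 10.5%/12 = 0.875% = 0.00875.
Each month: B ← B·(1+r) − £270.99.
Month 1: interest £38.28; balance after payment £4,142.29.
Month 2: interest £36.25; balance after payment £3,907.55.
Month 3: interest £34.19; balance after payment £3,670.75.
Month 4: interest £32.12; balance after payment £3,431.88.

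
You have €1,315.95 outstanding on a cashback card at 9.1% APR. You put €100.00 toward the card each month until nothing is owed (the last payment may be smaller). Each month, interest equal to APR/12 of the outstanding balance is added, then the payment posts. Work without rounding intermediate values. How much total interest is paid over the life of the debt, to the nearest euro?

Monthly rate r = 9.1%/12 = 0.758333% = 0.00758333.
Payoff takes n = ⌈−ln(1 − rB₀/P)/ln(1+r)⌉ = ⌈13.916⌉ = 14 payments; the last is €91.61.
Total paid = 13·€100.00 + €91.61 = €1,391.61.
Total interest = total paid − principal = €1,391.61 − €1,315.95 = €75.66.

€76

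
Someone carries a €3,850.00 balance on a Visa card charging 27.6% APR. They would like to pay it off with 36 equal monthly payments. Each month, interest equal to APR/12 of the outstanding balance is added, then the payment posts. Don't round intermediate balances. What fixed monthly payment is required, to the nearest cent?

€158.42

Monthly rate r = 27.6%/12 = 2.3% = 0.023.
Level-payment amortization: P = B₀·r / (1 − (1+r)^(−n)) = 3850.00·0.023 / (1 − 1.023^(−36)).
Denominator 1 − (1+r)^(−36) = 0.558960805.
P = 88.55 / 0.558960805 ≈ 158.42.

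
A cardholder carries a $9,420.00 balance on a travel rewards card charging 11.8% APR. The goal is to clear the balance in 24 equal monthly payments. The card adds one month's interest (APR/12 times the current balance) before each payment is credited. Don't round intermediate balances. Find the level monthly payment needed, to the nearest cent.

$442.55

Monthly rate r = 11.8%/12 = 0.983333% = 0.00983333.
Level-payment amortization: P = B₀·r / (1 − (1+r)^(−n)) = 9420.00·0.00983333 / (1 − 1.00983^(−24)).
Denominator 1 − (1+r)^(−24) = 0.209308356.
P = 92.63 / 0.209308356 ≈ 442.55.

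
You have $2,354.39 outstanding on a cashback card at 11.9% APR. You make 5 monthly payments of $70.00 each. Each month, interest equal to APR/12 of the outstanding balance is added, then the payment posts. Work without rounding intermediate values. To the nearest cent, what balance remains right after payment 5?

Monthly rate r = 11.9%/12 = 0.991667% = 0.00991667.
Each month: B ← B·(1+r) − $70.00.
Month 1: interest $23.35; balance after payment $2,307.74.
Month 2: interest $22.89; balance after payment $2,260.62.
Month 3: interest $22.42; balance after payment $2,213.04.
Month 4: interest $21.95; balance after payment $2,164.99.
Month 5: interest $21.47; balance after payment $2,116.46.

$2,116.46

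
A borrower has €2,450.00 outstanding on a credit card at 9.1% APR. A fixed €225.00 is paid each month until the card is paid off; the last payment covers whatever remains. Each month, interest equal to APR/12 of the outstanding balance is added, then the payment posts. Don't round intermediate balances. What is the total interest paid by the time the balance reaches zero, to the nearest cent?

Monthly rate r = 9.1%/12 = 0.758333% = 0.00758333.
Payoff takes n = ⌈−ln(1 − rB₀/P)/ln(1+r)⌉ = ⌈11.408⌉ = 12 payments; the last is €91.98.
Total paid = 11·€225.00 + €91.98 = €2,566.98.
Total interest = total paid − principal = €2,566.98 − €2,450.00 = €116.98.

€116.98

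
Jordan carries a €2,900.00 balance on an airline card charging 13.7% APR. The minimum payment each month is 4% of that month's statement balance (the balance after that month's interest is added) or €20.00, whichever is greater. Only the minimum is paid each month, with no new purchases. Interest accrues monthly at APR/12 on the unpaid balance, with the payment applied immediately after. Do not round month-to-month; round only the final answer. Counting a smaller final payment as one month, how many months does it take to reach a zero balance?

90 months

Monthly rate r = 13.7%/12 = 1.14167% = 0.0114167.
While 4% of the post-interest balance exceeds €20.00, each month B ← (B·(1+r))·(1 − 0.04), i.e. B shrinks by the factor (1+r)·0.96 = 0.97096.
This holds for months 1–61. Entering month 62 the balance is €480.48; 4% of the post-interest balance is now below €20.00, so the flat €20.00 minimum applies from here.
From month 62 a fixed €20.00 at rate r clears €480.48 in 29 more payments. Total: 61 + 29 = 90 months.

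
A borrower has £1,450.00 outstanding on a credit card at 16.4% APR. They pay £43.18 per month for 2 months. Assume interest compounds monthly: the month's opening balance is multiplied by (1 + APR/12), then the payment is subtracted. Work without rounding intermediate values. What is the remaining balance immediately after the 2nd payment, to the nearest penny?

£1,402.95

Monthly rate r = 16.4%/12 = 1.36667% = 0.0136667.
Each month: B ← B·(1+r) − £43.18.
Month 1: interest £19.82; balance after payment £1,426.64.
Month 2: interest £19.50; balance after payment £1,402.95.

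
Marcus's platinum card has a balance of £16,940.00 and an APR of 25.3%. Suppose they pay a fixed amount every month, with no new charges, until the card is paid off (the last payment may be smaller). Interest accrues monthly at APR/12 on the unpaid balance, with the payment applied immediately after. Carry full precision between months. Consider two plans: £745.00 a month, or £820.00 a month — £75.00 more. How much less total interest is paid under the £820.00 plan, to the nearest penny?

£831.16

Monthly rate r = 25.3%/12 = 2.10833% = 0.0210833.
At £745.00/mo: n = ⌈−ln(1 − rB₀/P)/ln(1+r)⌉ = 32 payments (last £215.16); total interest = total paid − £16,940.00 = £6,370.16.
At £820.00/mo: 28 payments (last £339.00); total interest £5,539.00.
Interest saved = £6,370.16 − £5,539.00 = £831.16.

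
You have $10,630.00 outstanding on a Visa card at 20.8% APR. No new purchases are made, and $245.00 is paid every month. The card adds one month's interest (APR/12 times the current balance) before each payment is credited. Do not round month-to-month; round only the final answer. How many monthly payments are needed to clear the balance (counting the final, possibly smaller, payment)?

82 payments

Monthly rate r = 20.8%/12 = 1.73333% = 0.0173333.
Recurrence: B ← B·(1+r) − $245.00.
Month 1: interest $184.25; balance after payment $10,569.25.
Month 2: interest $183.20; balance after payment $10,507.45.
Closed form: n = −ln(1 − rB₀/P)/ln(1+r) = −ln(0.24795)/ln(1.01733) ≈ 81.150, so the balance reaches zero during payment 82.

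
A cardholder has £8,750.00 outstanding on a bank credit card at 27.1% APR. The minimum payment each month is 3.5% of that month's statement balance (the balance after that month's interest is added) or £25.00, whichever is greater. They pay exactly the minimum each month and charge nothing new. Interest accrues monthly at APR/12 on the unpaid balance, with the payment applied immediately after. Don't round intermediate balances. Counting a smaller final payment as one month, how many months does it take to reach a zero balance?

Monthly rate r = 27.1%/12 = 2.25833% = 0.0225833.
While 3.5% of the post-interest balance exceeds £25.00, each month B ← (B·(1+r))·(1 − 0.035), i.e. B shrinks by the factor (1+r)·0.965 = 0.98679.
This holds for months 1–191. Entering month 192 the balance is £690.52; 3.5% of the post-interest balance is now below £25.00, so the flat £25.00 minimum applies from here.
From month 192 a fixed £25.00 at rate r clears £690.52 in 44 more payments. Total: 191 + 44 = 235 months.

235 months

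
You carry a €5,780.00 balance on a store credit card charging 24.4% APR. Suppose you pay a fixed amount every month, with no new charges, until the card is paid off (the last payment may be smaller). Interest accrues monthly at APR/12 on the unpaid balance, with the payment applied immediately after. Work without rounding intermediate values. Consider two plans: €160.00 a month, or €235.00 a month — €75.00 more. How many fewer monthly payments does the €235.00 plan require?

Monthly rate r = 24.4%/12 = 2.03333% = 0.0203333.
At €160.00/mo: n = ⌈−ln(1 − rB₀/P)/ln(1+r)⌉ = 66 payments (last €142.35); total interest = total paid − €5,780.00 = €4,762.35.
At €235.00/mo: 35 payments (last €105.37); total interest €2,315.37.
Payments saved = 66 − 35 = 31.

31 fewer payments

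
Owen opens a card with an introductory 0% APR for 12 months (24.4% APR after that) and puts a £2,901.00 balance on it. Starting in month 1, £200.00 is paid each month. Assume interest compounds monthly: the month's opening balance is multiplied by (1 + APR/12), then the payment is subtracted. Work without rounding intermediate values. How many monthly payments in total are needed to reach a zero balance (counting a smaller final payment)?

Promo months 1–12 at r₀ = 0%/12 = 0; months 13+ at r₁ = 24.4%/12 = 0.0203333.
After month 12 (no interest yet): B = £2,901.00 − 12·£200.00 = £501.00.
Then at r₁ with £200.00/mo: n₂ = −ln(1 − r₁·B/P)/ln(1+r₁) ≈ 2.60 → 3 more payments.

15 payments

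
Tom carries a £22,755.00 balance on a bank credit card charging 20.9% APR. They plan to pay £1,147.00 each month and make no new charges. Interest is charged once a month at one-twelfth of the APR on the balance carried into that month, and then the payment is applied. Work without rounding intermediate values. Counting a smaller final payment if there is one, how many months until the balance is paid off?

25 months

Monthly rate r = 20.9%/12 = 1.74167% = 0.0174167.
Recurrence: B ← B·(1+r) − £1,147.00.
Month 1: interest £396.32; balance after payment £22,004.32.
Month 2: interest £383.24; balance after payment £21,240.56.
Closed form: n = −ln(1 − rB₀/P)/ln(1+r) = −ln(0.65448)/ln(1.01742) ≈ 24.551, so the balance reaches zero during payment 25.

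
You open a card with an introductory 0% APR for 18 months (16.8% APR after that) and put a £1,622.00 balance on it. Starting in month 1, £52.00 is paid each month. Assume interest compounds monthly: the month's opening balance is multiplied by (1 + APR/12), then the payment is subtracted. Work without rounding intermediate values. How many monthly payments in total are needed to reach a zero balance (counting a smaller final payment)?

33 months

Promo months 1–18 at r₀ = 0%/12 = 0; months 19+ at r₁ = 16.8%/12 = 0.014.
After month 18 (no interest yet): B = £1,622.00 − 18·£52.00 = £686.00.
Then at r₁ with £52.00/mo: n₂ = −ln(1 − r₁·B/P)/ln(1+r₁) ≈ 14.69 → 15 more payments.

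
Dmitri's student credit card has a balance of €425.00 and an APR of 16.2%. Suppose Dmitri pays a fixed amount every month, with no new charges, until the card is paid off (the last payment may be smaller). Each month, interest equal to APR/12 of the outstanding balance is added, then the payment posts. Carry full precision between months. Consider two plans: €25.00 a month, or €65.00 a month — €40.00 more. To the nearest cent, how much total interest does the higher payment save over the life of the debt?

Monthly rate r = 16.2%/12 = 1.35% = 0.0135.
At €25.00/mo: n = ⌈−ln(1 − rB₀/P)/ln(1+r)⌉ = 20 payments (last €11.10); total interest = total paid − €425.00 = €61.10.
At €65.00/mo: 7 payments (last €57.98); total interest €22.98.
Interest saved = €61.10 − €22.98 = €38.12.

€38.12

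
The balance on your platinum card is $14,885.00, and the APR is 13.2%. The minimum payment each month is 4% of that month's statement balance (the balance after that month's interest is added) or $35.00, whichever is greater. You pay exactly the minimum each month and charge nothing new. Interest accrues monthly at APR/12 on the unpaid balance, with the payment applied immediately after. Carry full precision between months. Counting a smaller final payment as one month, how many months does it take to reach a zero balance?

125 months

Monthly rate r = 13.2%/12 = 1.1% = 0.011.
While 4% of the post-interest balance exceeds $35.00, each month B ← (B·(1+r))·(1 − 0.04), i.e. B shrinks by the factor (1+r)·0.96 = 0.97056.
This holds for months 1–96. Entering month 97 the balance is $845.08; 4% of the post-interest balance is now below $35.00, so the flat $35.00 minimum applies from here.
From month 97 a fixed $35.00 at rate r clears $845.08 in 29 more payments. Total: 96 + 29 = 125 months.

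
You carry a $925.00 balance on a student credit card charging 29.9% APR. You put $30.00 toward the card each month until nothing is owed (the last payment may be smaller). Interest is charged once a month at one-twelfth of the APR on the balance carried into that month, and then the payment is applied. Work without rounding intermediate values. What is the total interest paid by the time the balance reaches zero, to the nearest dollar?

Monthly rate r = 29.9%/12 = 2.49167% = 0.0249167.
Payoff takes n = ⌈−ln(1 − rB₀/P)/ln(1+r)⌉ = ⌈59.410⌉ = 60 payments; the last is $12.39.
Total paid = 59·$30.00 + $12.39 = $1,782.39.
Total interest = total paid − principal = $1,782.39 − $925.00 = $857.39.

$857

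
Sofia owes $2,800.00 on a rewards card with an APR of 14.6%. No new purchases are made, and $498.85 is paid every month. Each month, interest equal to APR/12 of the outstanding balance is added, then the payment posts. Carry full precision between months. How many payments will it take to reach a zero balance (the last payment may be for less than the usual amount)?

6 payments

Monthly rate r = 14.6%/12 = 1.21667% = 0.0121667.
Recurrence: B ← B·(1+r) − $498.85.
Month 1: interest $34.07; balance after payment $2,335.22.
Month 2: interest $28.41; balance after payment $1,864.78.
Month 3: interest $22.69; balance after payment $1,388.62.
Month 4: interest $16.89; balance after payment $906.66.
Month 5: interest $11.03; balance after payment $418.84.
Month 6: interest $5.10; balance after payment $0.00.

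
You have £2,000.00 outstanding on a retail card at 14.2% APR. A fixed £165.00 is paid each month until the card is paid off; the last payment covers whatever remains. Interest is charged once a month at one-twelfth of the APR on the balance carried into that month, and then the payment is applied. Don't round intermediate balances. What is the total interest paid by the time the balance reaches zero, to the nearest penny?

Monthly rate r = 14.2%/12 = 1.18333% = 0.0118333.
Payoff takes n = ⌈−ln(1 − rB₀/P)/ln(1+r)⌉ = ⌈13.161⌉ = 14 payments; the last is £26.70.
Total paid = 13·£165.00 + £26.70 = £2,171.70.
Total interest = total paid − principal = £2,171.70 − £2,000.00 = £171.70.

£171.70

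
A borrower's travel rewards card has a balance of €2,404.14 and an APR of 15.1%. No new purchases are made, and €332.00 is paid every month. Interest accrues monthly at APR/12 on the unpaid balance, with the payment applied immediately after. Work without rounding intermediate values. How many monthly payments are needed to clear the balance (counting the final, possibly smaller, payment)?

8 months

Monthly rate r = 15.1%/12 = 1.25833% = 0.0125833.
Recurrence: B ← B·(1+r) − €332.00.
Month 1: interest €30.25; balance after payment €2,102.39.
Month 2: interest €26.46; balance after payment €1,796.85.
Closed form: n = −ln(1 − rB₀/P)/ln(1+r) = −ln(0.90888)/ln(1.01258) ≈ 7.640, so the balance reaches zero during payment 8.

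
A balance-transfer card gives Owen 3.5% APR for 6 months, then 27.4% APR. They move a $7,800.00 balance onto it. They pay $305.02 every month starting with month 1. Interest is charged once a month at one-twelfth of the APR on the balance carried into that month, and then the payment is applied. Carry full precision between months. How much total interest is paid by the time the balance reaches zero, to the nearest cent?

$2,260.07

Promo months 1–6 at r₀ = 3.5%/12 = 0.00291667; months 7+ at r₁ = 27.4%/12 = 0.0228333.
After month 6: iterate B ← B·(1+r₀) − $305.02 for 6 months → $6,093.98.
Then at r₁ with $305.02/mo: n₂ = −ln(1 − r₁·B/P)/ln(1+r₁) ≈ 26.98 → 27 more payments.
Total paid = 32·$305.02 + $299.43 = $10,060.07; interest = $10,060.07 − $7,800.00 = $2,260.07.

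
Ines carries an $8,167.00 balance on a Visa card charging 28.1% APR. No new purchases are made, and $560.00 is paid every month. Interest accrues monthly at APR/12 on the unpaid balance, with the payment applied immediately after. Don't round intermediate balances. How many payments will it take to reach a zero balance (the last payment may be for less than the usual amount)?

Monthly rate r = 28.1%/12 = 2.34167% = 0.0234167.
Recurrence: B ← B·(1+r) − $560.00.
Month 1: interest $191.24; balance after payment $7,798.24.
Month 2: interest $182.61; balance after payment $7,420.85.
Closed form: n = −ln(1 − rB₀/P)/ln(1+r) = −ln(0.65849)/ln(1.02342) ≈ 18.050, so the balance reaches zero during payment 19.

19 months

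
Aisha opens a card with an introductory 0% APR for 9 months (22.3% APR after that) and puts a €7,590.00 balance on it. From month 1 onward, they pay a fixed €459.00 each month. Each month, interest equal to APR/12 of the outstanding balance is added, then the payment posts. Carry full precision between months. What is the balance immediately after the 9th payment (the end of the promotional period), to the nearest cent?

Promo months 1–9 at r₀ = 0%/12 = 0; months 10+ at r₁ = 22.3%/12 = 0.0185833.
After month 9 (no interest yet): B = €7,590.00 − 9·€459.00 = €3,459.00.

€3,459.00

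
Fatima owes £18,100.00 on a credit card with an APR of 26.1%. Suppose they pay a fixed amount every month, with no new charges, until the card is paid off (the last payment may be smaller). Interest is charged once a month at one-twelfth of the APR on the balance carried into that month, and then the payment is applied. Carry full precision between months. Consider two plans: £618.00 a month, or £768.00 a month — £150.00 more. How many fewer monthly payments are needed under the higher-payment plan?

Monthly rate r = 26.1%/12 = 2.175% = 0.02175.
At £618.00/mo: n = ⌈−ln(1 − rB₀/P)/ln(1+r)⌉ = 48 payments (last £60.93); total interest = total paid − £18,100.00 = £11,006.93.
At £768.00/mo: 34 payments (last £309.28); total interest £7,553.28.
Payments saved = 48 − 34 = 14.

14 fewer payments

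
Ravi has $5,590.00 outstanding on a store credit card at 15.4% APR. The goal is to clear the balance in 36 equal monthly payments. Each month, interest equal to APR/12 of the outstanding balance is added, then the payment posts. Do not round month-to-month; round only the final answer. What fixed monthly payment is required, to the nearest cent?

Monthly rate r = 15.4%/12 = 1.28333% = 0.0128333.
Level-payment amortization: P = B₀·r / (1 − (1+r)^(−n)) = 5590.00·0.0128333 / (1 − 1.01283^(−36)).
Denominator 1 − (1+r)^(−36) = 0.368123061.
P = 71.7383 / 0.368123061 ≈ 194.88.

$194.88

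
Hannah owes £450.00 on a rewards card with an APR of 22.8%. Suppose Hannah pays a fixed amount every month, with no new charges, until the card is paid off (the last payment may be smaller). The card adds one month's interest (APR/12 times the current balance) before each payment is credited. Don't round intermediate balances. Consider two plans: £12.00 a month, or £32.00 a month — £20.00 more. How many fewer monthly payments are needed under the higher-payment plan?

Monthly rate r = 22.8%/12 = 1.9% = 0.019.
At £12.00/mo: n = ⌈−ln(1 − rB₀/P)/ln(1+r)⌉ = 67 payments (last £2.76); total interest = total paid − £450.00 = £344.76.
At £32.00/mo: 17 payments (last £16.60); total interest £78.60.
Payments saved = 67 − 17 = 50.

50 fewer payments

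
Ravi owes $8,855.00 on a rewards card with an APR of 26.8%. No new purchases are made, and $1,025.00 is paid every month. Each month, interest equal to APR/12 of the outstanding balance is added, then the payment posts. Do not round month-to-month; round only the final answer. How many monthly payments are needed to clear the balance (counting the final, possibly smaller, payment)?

Monthly rate r = 26.8%/12 = 2.23333% = 0.0223333.
Recurrence: B ← B·(1+r) − $1,025.00.
Month 1: interest $197.76; balance after payment $8,027.76.
Month 2: interest $179.29; balance after payment $7,182.05.
Closed form: n = −ln(1 − rB₀/P)/ln(1+r) = −ln(0.80706)/ln(1.02233) ≈ 9.705, so the balance reaches zero during payment 10.

10 payments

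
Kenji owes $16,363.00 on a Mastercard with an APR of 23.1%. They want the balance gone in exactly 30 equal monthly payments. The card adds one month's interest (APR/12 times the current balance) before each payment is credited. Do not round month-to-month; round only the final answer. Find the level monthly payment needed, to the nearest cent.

Monthly rate r = 23.1%/12 = 1.925% = 0.01925.
Level-payment amortization: P = B₀·r / (1 − (1+r)^(−n)) = 16363.00·0.01925 / (1 − 1.01925^(−30)).
Denominator 1 − (1+r)^(−30) = 0.435611188.
P = 314.988 / 0.435611188 ≈ 723.09.

$723.09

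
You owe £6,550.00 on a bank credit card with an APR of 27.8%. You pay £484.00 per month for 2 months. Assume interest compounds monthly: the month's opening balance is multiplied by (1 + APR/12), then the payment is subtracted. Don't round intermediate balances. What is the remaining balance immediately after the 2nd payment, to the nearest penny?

Monthly rate r = 27.8%/12 = 2.31667% = 0.0231667.
Each month: B ← B·(1+r) − £484.00.
Month 1: interest £151.74; balance after payment £6,217.74.
Month 2: interest £144.04; balance after payment £5,877.79.

£5,877.79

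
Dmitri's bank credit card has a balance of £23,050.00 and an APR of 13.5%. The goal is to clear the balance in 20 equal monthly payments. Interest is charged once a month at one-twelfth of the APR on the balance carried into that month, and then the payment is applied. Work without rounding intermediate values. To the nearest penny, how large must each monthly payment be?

Monthly rate r = 13.5%/12 = 1.125% = 0.01125.
Level-payment amortization: P = B₀·r / (1 − (1+r)^(−n)) = 23050.00·0.01125 / (1 − 1.01125^(−20)).
Denominator 1 − (1+r)^(−20) = 0.200480045.
P = 259.312 / 0.200480045 ≈ 1293.46.

£1,293.46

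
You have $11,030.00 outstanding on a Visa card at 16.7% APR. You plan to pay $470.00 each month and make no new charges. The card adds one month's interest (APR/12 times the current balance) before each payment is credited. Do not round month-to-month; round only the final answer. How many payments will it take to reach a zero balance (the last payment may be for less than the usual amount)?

Monthly rate r = 16.7%/12 = 1.39167% = 0.0139167.
Recurrence: B ← B·(1+r) − $470.00.
Month 1: interest $153.50; balance after payment $10,713.50.
Month 2: interest $149.10; balance after payment $10,392.60.
Closed form: n = −ln(1 − rB₀/P)/ln(1+r) = −ln(0.6734)/ln(1.01392) ≈ 28.610, so the balance reaches zero during payment 29.

29 payments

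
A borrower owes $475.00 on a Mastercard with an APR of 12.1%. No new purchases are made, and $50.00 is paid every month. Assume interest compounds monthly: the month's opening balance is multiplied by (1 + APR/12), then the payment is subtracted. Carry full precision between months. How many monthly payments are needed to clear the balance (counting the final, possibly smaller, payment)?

Monthly rate r = 12.1%/12 = 1.00833% = 0.0100833.
Recurrence: B ← B·(1+r) − $50.00.
Month 1: interest $4.79; balance after payment $429.79.
Month 2: interest $4.33; balance after payment $384.12.
Closed form: n = −ln(1 − rB₀/P)/ln(1+r) = −ln(0.90421)/ln(1.01008) ≈ 10.037, so the balance reaches zero during payment 11.

11 months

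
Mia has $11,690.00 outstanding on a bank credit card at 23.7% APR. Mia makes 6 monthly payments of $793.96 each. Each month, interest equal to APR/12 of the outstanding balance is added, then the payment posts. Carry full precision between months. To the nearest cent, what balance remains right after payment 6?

$8,140.23

Monthly rate r = 23.7%/12 = 1.975% = 0.01975.
Each month: B ← B·(1+r) − $793.96.
Month 1: interest $230.88; balance after payment $11,126.92.
Month 2: interest $219.76; balance after payment $10,552.71.
Month 3: interest $208.42; balance after payment $9,967.17.
Month 4: interest $196.85; balance after payment $9,370.06.
Month 5: interest $185.06; balance after payment $8,761.16.
Month 6: interest $173.03; balance after payment $8,140.23.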